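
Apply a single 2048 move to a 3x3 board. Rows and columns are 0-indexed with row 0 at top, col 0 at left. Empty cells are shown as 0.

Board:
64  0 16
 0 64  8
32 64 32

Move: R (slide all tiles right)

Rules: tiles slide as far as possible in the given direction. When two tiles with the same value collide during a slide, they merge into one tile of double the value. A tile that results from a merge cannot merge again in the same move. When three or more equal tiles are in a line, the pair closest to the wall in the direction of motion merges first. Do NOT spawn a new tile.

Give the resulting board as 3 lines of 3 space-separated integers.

Slide right:
row 0: [64, 0, 16] -> [0, 64, 16]
row 1: [0, 64, 8] -> [0, 64, 8]
row 2: [32, 64, 32] -> [32, 64, 32]

Answer:  0 64 16
 0 64  8
32 64 32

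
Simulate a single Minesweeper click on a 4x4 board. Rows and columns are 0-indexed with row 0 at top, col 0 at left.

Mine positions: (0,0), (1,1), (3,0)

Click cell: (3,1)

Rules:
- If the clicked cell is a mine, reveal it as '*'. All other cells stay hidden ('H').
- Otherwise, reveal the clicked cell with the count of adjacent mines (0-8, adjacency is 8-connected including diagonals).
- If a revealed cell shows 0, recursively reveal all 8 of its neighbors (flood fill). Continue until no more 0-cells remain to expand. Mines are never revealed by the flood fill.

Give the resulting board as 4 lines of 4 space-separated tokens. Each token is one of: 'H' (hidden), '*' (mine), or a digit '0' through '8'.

H H H H
H H H H
H H H H
H 1 H H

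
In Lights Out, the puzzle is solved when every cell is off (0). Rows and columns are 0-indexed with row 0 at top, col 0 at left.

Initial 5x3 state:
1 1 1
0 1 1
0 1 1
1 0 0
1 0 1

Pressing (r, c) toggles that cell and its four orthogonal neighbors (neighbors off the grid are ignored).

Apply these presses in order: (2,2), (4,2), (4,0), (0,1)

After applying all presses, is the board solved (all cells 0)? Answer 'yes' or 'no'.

After press 1 at (2,2):
1 1 1
0 1 0
0 0 0
1 0 1
1 0 1

After press 2 at (4,2):
1 1 1
0 1 0
0 0 0
1 0 0
1 1 0

After press 3 at (4,0):
1 1 1
0 1 0
0 0 0
0 0 0
0 0 0

After press 4 at (0,1):
0 0 0
0 0 0
0 0 0
0 0 0
0 0 0

Lights still on: 0

Answer: yes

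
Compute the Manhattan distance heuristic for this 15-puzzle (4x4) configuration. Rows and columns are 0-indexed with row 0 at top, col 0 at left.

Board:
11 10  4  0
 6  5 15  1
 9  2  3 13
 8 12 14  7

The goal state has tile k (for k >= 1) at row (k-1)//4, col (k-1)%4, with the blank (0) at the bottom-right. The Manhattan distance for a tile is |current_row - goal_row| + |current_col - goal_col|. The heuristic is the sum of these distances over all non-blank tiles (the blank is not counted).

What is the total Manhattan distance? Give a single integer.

Tile 11: at (0,0), goal (2,2), distance |0-2|+|0-2| = 4
Tile 10: at (0,1), goal (2,1), distance |0-2|+|1-1| = 2
Tile 4: at (0,2), goal (0,3), distance |0-0|+|2-3| = 1
Tile 6: at (1,0), goal (1,1), distance |1-1|+|0-1| = 1
Tile 5: at (1,1), goal (1,0), distance |1-1|+|1-0| = 1
Tile 15: at (1,2), goal (3,2), distance |1-3|+|2-2| = 2
Tile 1: at (1,3), goal (0,0), distance |1-0|+|3-0| = 4
Tile 9: at (2,0), goal (2,0), distance |2-2|+|0-0| = 0
Tile 2: at (2,1), goal (0,1), distance |2-0|+|1-1| = 2
Tile 3: at (2,2), goal (0,2), distance |2-0|+|2-2| = 2
Tile 13: at (2,3), goal (3,0), distance |2-3|+|3-0| = 4
Tile 8: at (3,0), goal (1,3), distance |3-1|+|0-3| = 5
Tile 12: at (3,1), goal (2,3), distance |3-2|+|1-3| = 3
Tile 14: at (3,2), goal (3,1), distance |3-3|+|2-1| = 1
Tile 7: at (3,3), goal (1,2), distance |3-1|+|3-2| = 3
Sum: 4 + 2 + 1 + 1 + 1 + 2 + 4 + 0 + 2 + 2 + 4 + 5 + 3 + 1 + 3 = 35

Answer: 35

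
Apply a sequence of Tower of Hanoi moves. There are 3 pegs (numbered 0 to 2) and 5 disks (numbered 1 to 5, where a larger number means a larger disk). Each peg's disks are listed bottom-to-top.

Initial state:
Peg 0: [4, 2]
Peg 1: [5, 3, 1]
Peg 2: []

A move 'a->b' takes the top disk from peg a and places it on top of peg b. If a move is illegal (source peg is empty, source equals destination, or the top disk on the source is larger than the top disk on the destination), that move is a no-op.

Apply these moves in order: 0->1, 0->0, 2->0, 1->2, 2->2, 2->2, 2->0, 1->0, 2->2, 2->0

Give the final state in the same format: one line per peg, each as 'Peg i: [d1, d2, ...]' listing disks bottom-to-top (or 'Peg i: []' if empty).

Answer: Peg 0: [4, 2, 1]
Peg 1: [5, 3]
Peg 2: []

Derivation:
After move 1 (0->1):
Peg 0: [4, 2]
Peg 1: [5, 3, 1]
Peg 2: []

After move 2 (0->0):
Peg 0: [4, 2]
Peg 1: [5, 3, 1]
Peg 2: []

After move 3 (2->0):
Peg 0: [4, 2]
Peg 1: [5, 3, 1]
Peg 2: []

After move 4 (1->2):
Peg 0: [4, 2]
Peg 1: [5, 3]
Peg 2: [1]

After move 5 (2->2):
Peg 0: [4, 2]
Peg 1: [5, 3]
Peg 2: [1]

After move 6 (2->2):
Peg 0: [4, 2]
Peg 1: [5, 3]
Peg 2: [1]

After move 7 (2->0):
Peg 0: [4, 2, 1]
Peg 1: [5, 3]
Peg 2: []

After move 8 (1->0):
Peg 0: [4, 2, 1]
Peg 1: [5, 3]
Peg 2: []

After move 9 (2->2):
Peg 0: [4, 2, 1]
Peg 1: [5, 3]
Peg 2: []

After move 10 (2->0):
Peg 0: [4, 2, 1]
Peg 1: [5, 3]
Peg 2: []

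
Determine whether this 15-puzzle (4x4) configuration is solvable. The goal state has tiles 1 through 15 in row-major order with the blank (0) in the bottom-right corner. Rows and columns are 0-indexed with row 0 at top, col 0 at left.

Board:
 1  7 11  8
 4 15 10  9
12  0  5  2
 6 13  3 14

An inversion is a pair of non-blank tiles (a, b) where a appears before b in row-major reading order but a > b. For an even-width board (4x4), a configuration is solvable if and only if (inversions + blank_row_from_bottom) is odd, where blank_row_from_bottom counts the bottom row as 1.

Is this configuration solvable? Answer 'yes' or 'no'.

Inversions: 46
Blank is in row 2 (0-indexed from top), which is row 2 counting from the bottom (bottom = 1).
46 + 2 = 48, which is even, so the puzzle is not solvable.

Answer: no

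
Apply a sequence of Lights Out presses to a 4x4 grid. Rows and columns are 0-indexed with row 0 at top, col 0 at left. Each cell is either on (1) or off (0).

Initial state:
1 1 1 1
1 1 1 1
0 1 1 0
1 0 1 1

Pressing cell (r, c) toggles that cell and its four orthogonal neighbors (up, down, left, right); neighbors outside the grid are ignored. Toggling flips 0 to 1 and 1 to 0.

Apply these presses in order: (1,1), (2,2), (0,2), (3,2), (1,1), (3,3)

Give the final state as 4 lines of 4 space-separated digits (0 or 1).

After press 1 at (1,1):
1 0 1 1
0 0 0 1
0 0 1 0
1 0 1 1

After press 2 at (2,2):
1 0 1 1
0 0 1 1
0 1 0 1
1 0 0 1

After press 3 at (0,2):
1 1 0 0
0 0 0 1
0 1 0 1
1 0 0 1

After press 4 at (3,2):
1 1 0 0
0 0 0 1
0 1 1 1
1 1 1 0

After press 5 at (1,1):
1 0 0 0
1 1 1 1
0 0 1 1
1 1 1 0

After press 6 at (3,3):
1 0 0 0
1 1 1 1
0 0 1 0
1 1 0 1

Answer: 1 0 0 0
1 1 1 1
0 0 1 0
1 1 0 1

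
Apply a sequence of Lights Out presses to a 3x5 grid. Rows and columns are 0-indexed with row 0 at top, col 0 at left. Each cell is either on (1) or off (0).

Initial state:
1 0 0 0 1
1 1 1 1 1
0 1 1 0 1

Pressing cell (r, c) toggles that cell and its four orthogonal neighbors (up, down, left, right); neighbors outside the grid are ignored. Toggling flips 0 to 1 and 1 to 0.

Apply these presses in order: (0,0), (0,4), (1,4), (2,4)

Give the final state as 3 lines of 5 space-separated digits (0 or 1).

After press 1 at (0,0):
0 1 0 0 1
0 1 1 1 1
0 1 1 0 1

After press 2 at (0,4):
0 1 0 1 0
0 1 1 1 0
0 1 1 0 1

After press 3 at (1,4):
0 1 0 1 1
0 1 1 0 1
0 1 1 0 0

After press 4 at (2,4):
0 1 0 1 1
0 1 1 0 0
0 1 1 1 1

Answer: 0 1 0 1 1
0 1 1 0 0
0 1 1 1 1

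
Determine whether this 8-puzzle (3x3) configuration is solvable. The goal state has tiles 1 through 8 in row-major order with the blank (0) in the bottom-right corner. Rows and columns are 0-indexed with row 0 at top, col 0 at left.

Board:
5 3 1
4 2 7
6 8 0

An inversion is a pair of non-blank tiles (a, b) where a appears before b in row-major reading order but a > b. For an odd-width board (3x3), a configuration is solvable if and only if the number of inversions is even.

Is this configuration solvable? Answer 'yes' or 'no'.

Inversions (pairs i<j in row-major order where tile[i] > tile[j] > 0): 8
8 is even, so the puzzle is solvable.

Answer: yes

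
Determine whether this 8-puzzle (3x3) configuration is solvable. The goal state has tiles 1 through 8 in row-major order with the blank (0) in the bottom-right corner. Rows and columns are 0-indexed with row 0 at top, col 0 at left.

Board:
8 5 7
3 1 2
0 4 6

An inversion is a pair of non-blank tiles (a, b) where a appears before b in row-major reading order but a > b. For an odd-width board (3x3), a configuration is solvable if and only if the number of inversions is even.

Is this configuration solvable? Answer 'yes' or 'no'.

Inversions (pairs i<j in row-major order where tile[i] > tile[j] > 0): 18
18 is even, so the puzzle is solvable.

Answer: yes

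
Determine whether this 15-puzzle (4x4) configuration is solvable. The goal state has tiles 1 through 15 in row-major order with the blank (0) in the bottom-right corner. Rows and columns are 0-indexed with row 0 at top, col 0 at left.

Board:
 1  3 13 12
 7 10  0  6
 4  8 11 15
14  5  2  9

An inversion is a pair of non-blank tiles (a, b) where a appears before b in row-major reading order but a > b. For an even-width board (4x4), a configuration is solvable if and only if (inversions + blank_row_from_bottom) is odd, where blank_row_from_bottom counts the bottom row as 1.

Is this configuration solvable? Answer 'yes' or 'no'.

Answer: no

Derivation:
Inversions: 47
Blank is in row 1 (0-indexed from top), which is row 3 counting from the bottom (bottom = 1).
47 + 3 = 50, which is even, so the puzzle is not solvable.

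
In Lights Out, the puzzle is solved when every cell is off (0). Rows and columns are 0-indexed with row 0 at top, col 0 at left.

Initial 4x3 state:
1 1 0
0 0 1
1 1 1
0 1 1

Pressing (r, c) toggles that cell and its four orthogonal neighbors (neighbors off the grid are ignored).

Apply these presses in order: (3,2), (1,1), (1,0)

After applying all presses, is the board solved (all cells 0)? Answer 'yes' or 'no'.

After press 1 at (3,2):
1 1 0
0 0 1
1 1 0
0 0 0

After press 2 at (1,1):
1 0 0
1 1 0
1 0 0
0 0 0

After press 3 at (1,0):
0 0 0
0 0 0
0 0 0
0 0 0

Lights still on: 0

Answer: yes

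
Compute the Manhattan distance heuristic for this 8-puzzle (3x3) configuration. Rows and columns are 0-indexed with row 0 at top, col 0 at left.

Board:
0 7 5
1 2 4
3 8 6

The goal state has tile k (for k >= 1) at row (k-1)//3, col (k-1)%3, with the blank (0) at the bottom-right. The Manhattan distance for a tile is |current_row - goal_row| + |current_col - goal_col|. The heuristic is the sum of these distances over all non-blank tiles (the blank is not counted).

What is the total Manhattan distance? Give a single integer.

Tile 7: at (0,1), goal (2,0), distance |0-2|+|1-0| = 3
Tile 5: at (0,2), goal (1,1), distance |0-1|+|2-1| = 2
Tile 1: at (1,0), goal (0,0), distance |1-0|+|0-0| = 1
Tile 2: at (1,1), goal (0,1), distance |1-0|+|1-1| = 1
Tile 4: at (1,2), goal (1,0), distance |1-1|+|2-0| = 2
Tile 3: at (2,0), goal (0,2), distance |2-0|+|0-2| = 4
Tile 8: at (2,1), goal (2,1), distance |2-2|+|1-1| = 0
Tile 6: at (2,2), goal (1,2), distance |2-1|+|2-2| = 1
Sum: 3 + 2 + 1 + 1 + 2 + 4 + 0 + 1 = 14

Answer: 14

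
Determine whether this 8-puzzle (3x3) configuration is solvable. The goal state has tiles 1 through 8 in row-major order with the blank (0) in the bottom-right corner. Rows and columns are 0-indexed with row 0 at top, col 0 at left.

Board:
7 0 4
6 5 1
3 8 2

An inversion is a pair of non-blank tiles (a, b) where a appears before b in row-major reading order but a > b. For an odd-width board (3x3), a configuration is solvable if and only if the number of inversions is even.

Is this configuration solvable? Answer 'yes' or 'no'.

Answer: yes

Derivation:
Inversions (pairs i<j in row-major order where tile[i] > tile[j] > 0): 18
18 is even, so the puzzle is solvable.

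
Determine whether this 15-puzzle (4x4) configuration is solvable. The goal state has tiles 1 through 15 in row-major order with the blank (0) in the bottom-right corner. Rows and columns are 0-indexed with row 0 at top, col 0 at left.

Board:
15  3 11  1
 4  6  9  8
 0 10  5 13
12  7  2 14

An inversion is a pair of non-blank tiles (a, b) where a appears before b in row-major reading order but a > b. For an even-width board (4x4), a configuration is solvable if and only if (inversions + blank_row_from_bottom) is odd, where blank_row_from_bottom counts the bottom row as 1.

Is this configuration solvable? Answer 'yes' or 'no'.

Answer: yes

Derivation:
Inversions: 45
Blank is in row 2 (0-indexed from top), which is row 2 counting from the bottom (bottom = 1).
45 + 2 = 47, which is odd, so the puzzle is solvable.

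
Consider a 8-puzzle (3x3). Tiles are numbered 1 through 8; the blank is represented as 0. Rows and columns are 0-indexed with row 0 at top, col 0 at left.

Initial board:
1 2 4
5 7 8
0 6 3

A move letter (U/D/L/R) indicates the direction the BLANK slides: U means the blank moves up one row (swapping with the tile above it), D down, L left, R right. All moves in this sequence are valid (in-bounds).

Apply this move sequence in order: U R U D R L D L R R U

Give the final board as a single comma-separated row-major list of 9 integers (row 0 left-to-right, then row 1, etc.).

Answer: 1, 2, 4, 7, 6, 0, 5, 3, 8

Derivation:
After move 1 (U):
1 2 4
0 7 8
5 6 3

After move 2 (R):
1 2 4
7 0 8
5 6 3

After move 3 (U):
1 0 4
7 2 8
5 6 3

After move 4 (D):
1 2 4
7 0 8
5 6 3

After move 5 (R):
1 2 4
7 8 0
5 6 3

After move 6 (L):
1 2 4
7 0 8
5 6 3

After move 7 (D):
1 2 4
7 6 8
5 0 3

After move 8 (L):
1 2 4
7 6 8
0 5 3

After move 9 (R):
1 2 4
7 6 8
5 0 3

After move 10 (R):
1 2 4
7 6 8
5 3 0

After move 11 (U):
1 2 4
7 6 0
5 3 8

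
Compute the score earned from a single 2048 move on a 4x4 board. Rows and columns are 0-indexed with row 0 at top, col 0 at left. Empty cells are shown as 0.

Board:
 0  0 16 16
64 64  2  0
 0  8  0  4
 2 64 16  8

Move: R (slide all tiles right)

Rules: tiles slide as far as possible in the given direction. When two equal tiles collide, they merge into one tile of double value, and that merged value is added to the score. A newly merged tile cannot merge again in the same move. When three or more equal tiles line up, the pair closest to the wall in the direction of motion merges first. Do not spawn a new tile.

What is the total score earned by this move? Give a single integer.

Answer: 160

Derivation:
Slide right:
row 0: [0, 0, 16, 16] -> [0, 0, 0, 32]  score +32 (running 32)
row 1: [64, 64, 2, 0] -> [0, 0, 128, 2]  score +128 (running 160)
row 2: [0, 8, 0, 4] -> [0, 0, 8, 4]  score +0 (running 160)
row 3: [2, 64, 16, 8] -> [2, 64, 16, 8]  score +0 (running 160)
Board after move:
  0   0   0  32
  0   0 128   2
  0   0   8   4
  2  64  16   8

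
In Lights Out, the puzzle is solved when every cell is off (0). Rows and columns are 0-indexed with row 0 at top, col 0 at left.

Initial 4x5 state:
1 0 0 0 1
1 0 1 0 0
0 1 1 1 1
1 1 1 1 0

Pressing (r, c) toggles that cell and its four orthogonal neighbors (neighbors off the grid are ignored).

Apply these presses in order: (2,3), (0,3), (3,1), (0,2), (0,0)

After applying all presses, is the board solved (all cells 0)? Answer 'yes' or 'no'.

Answer: yes

Derivation:
After press 1 at (2,3):
1 0 0 0 1
1 0 1 1 0
0 1 0 0 0
1 1 1 0 0

After press 2 at (0,3):
1 0 1 1 0
1 0 1 0 0
0 1 0 0 0
1 1 1 0 0

After press 3 at (3,1):
1 0 1 1 0
1 0 1 0 0
0 0 0 0 0
0 0 0 0 0

After press 4 at (0,2):
1 1 0 0 0
1 0 0 0 0
0 0 0 0 0
0 0 0 0 0

After press 5 at (0,0):
0 0 0 0 0
0 0 0 0 0
0 0 0 0 0
0 0 0 0 0

Lights still on: 0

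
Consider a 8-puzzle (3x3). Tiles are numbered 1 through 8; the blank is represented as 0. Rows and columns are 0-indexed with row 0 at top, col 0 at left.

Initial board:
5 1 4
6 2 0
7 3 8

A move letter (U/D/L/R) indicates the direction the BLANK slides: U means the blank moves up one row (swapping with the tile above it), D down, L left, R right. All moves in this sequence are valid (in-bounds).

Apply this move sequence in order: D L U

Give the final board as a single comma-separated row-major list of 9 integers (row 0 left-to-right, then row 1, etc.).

Answer: 5, 1, 4, 6, 0, 8, 7, 2, 3

Derivation:
After move 1 (D):
5 1 4
6 2 8
7 3 0

After move 2 (L):
5 1 4
6 2 8
7 0 3

After move 3 (U):
5 1 4
6 0 8
7 2 3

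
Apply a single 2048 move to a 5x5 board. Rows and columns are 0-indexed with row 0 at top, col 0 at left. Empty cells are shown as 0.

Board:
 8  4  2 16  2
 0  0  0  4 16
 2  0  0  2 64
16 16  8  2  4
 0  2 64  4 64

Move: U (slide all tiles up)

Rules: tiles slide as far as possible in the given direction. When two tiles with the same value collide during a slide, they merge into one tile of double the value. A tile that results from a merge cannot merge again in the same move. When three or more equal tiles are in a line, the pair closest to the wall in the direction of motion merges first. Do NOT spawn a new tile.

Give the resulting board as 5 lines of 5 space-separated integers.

Slide up:
col 0: [8, 0, 2, 16, 0] -> [8, 2, 16, 0, 0]
col 1: [4, 0, 0, 16, 2] -> [4, 16, 2, 0, 0]
col 2: [2, 0, 0, 8, 64] -> [2, 8, 64, 0, 0]
col 3: [16, 4, 2, 2, 4] -> [16, 4, 4, 4, 0]
col 4: [2, 16, 64, 4, 64] -> [2, 16, 64, 4, 64]

Answer:  8  4  2 16  2
 2 16  8  4 16
16  2 64  4 64
 0  0  0  4  4
 0  0  0  0 64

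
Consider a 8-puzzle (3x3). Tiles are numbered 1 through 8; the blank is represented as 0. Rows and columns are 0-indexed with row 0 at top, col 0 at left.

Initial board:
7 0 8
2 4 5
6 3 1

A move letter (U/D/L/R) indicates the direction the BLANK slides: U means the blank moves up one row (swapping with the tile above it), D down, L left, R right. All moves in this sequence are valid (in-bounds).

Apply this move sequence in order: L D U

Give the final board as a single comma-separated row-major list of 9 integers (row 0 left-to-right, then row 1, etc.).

Answer: 0, 7, 8, 2, 4, 5, 6, 3, 1

Derivation:
After move 1 (L):
0 7 8
2 4 5
6 3 1

After move 2 (D):
2 7 8
0 4 5
6 3 1

After move 3 (U):
0 7 8
2 4 5
6 3 1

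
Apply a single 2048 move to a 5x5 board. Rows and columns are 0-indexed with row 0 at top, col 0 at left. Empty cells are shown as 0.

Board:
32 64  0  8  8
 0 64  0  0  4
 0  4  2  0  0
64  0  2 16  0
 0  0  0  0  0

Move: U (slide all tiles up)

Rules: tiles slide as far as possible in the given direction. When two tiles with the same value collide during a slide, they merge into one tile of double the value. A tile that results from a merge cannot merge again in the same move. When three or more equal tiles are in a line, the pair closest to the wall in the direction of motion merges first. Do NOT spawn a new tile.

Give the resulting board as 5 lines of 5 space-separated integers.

Answer:  32 128   4   8   8
 64   4   0  16   4
  0   0   0   0   0
  0   0   0   0   0
  0   0   0   0   0

Derivation:
Slide up:
col 0: [32, 0, 0, 64, 0] -> [32, 64, 0, 0, 0]
col 1: [64, 64, 4, 0, 0] -> [128, 4, 0, 0, 0]
col 2: [0, 0, 2, 2, 0] -> [4, 0, 0, 0, 0]
col 3: [8, 0, 0, 16, 0] -> [8, 16, 0, 0, 0]
col 4: [8, 4, 0, 0, 0] -> [8, 4, 0, 0, 0]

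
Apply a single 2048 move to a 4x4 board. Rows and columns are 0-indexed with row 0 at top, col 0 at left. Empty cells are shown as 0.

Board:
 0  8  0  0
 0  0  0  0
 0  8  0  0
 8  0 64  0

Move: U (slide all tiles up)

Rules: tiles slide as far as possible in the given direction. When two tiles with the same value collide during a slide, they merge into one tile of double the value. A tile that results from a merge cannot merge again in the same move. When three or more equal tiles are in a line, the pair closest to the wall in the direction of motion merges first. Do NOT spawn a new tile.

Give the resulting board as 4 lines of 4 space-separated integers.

Slide up:
col 0: [0, 0, 0, 8] -> [8, 0, 0, 0]
col 1: [8, 0, 8, 0] -> [16, 0, 0, 0]
col 2: [0, 0, 0, 64] -> [64, 0, 0, 0]
col 3: [0, 0, 0, 0] -> [0, 0, 0, 0]

Answer:  8 16 64  0
 0  0  0  0
 0  0  0  0
 0  0  0  0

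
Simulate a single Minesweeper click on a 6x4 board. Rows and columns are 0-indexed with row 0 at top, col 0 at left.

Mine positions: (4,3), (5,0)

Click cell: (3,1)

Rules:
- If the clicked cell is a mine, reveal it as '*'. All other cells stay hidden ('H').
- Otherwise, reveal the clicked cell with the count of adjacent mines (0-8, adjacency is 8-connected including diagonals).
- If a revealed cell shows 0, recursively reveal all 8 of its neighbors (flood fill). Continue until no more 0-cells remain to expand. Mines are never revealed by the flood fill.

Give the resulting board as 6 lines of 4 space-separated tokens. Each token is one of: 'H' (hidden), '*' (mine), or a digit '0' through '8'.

0 0 0 0
0 0 0 0
0 0 0 0
0 0 1 1
1 1 1 H
H H H H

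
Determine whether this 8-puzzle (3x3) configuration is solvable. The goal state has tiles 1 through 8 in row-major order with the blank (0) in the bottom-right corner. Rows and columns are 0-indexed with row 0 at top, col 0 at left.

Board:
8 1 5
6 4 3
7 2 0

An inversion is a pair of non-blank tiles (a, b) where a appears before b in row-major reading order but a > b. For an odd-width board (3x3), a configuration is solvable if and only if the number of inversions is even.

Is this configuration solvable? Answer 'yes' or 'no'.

Answer: no

Derivation:
Inversions (pairs i<j in row-major order where tile[i] > tile[j] > 0): 17
17 is odd, so the puzzle is not solvable.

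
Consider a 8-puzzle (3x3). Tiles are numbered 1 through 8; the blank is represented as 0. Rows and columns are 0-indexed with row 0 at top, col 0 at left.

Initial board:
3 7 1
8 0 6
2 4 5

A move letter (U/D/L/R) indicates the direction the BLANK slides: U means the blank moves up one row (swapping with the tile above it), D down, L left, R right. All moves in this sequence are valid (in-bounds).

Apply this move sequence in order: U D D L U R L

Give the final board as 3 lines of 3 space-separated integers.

After move 1 (U):
3 0 1
8 7 6
2 4 5

After move 2 (D):
3 7 1
8 0 6
2 4 5

After move 3 (D):
3 7 1
8 4 6
2 0 5

After move 4 (L):
3 7 1
8 4 6
0 2 5

After move 5 (U):
3 7 1
0 4 6
8 2 5

After move 6 (R):
3 7 1
4 0 6
8 2 5

After move 7 (L):
3 7 1
0 4 6
8 2 5

Answer: 3 7 1
0 4 6
8 2 5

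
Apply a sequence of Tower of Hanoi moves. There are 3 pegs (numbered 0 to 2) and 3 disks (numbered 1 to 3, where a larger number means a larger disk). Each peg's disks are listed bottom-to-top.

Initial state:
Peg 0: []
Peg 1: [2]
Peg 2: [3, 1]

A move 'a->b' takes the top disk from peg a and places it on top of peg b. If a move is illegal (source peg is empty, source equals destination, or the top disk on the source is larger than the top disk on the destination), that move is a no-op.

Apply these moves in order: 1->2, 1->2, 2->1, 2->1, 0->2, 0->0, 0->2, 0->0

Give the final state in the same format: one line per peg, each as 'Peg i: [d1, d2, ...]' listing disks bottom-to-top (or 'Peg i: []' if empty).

Answer: Peg 0: []
Peg 1: [2, 1]
Peg 2: [3]

Derivation:
After move 1 (1->2):
Peg 0: []
Peg 1: [2]
Peg 2: [3, 1]

After move 2 (1->2):
Peg 0: []
Peg 1: [2]
Peg 2: [3, 1]

After move 3 (2->1):
Peg 0: []
Peg 1: [2, 1]
Peg 2: [3]

After move 4 (2->1):
Peg 0: []
Peg 1: [2, 1]
Peg 2: [3]

After move 5 (0->2):
Peg 0: []
Peg 1: [2, 1]
Peg 2: [3]

After move 6 (0->0):
Peg 0: []
Peg 1: [2, 1]
Peg 2: [3]

After move 7 (0->2):
Peg 0: []
Peg 1: [2, 1]
Peg 2: [3]

After move 8 (0->0):
Peg 0: []
Peg 1: [2, 1]
Peg 2: [3]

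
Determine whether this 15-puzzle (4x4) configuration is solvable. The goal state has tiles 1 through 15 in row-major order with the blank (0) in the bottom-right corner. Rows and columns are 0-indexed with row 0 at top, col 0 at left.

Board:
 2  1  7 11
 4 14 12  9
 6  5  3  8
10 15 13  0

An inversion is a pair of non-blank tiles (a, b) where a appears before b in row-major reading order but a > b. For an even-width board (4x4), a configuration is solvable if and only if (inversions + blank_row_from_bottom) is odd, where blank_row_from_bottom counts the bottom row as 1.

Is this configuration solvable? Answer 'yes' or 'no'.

Answer: no

Derivation:
Inversions: 35
Blank is in row 3 (0-indexed from top), which is row 1 counting from the bottom (bottom = 1).
35 + 1 = 36, which is even, so the puzzle is not solvable.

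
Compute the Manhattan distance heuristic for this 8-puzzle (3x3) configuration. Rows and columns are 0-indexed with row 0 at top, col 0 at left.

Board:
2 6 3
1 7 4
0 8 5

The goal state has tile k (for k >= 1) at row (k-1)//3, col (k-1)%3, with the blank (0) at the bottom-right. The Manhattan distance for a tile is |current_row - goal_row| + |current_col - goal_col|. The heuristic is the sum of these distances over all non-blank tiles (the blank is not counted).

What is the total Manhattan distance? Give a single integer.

Answer: 10

Derivation:
Tile 2: (0,0)->(0,1) = 1
Tile 6: (0,1)->(1,2) = 2
Tile 3: (0,2)->(0,2) = 0
Tile 1: (1,0)->(0,0) = 1
Tile 7: (1,1)->(2,0) = 2
Tile 4: (1,2)->(1,0) = 2
Tile 8: (2,1)->(2,1) = 0
Tile 5: (2,2)->(1,1) = 2
Sum: 1 + 2 + 0 + 1 + 2 + 2 + 0 + 2 = 10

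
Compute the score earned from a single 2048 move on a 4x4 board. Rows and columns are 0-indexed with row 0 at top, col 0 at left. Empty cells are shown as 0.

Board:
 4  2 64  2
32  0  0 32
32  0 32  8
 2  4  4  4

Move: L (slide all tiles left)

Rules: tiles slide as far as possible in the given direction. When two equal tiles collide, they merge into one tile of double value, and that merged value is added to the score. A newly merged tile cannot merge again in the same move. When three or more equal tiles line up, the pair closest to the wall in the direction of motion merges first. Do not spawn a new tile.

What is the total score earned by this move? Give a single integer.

Answer: 136

Derivation:
Slide left:
row 0: [4, 2, 64, 2] -> [4, 2, 64, 2]  score +0 (running 0)
row 1: [32, 0, 0, 32] -> [64, 0, 0, 0]  score +64 (running 64)
row 2: [32, 0, 32, 8] -> [64, 8, 0, 0]  score +64 (running 128)
row 3: [2, 4, 4, 4] -> [2, 8, 4, 0]  score +8 (running 136)
Board after move:
 4  2 64  2
64  0  0  0
64  8  0  0
 2  8  4  0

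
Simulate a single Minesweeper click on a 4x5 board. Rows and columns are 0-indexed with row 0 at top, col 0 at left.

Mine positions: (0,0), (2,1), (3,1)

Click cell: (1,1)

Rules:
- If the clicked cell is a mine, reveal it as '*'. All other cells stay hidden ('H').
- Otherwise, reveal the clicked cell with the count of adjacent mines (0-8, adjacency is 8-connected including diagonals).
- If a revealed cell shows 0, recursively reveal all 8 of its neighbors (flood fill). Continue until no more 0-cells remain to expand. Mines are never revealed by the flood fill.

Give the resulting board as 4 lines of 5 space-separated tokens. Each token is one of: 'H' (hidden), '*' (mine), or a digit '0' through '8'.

H H H H H
H 2 H H H
H H H H H
H H H H H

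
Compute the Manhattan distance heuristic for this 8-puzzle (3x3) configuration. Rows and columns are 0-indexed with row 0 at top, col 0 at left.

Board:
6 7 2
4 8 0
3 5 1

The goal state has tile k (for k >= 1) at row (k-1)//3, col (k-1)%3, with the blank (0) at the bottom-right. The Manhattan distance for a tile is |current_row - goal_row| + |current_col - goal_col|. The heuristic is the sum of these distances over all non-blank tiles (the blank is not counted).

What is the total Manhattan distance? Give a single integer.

Tile 6: at (0,0), goal (1,2), distance |0-1|+|0-2| = 3
Tile 7: at (0,1), goal (2,0), distance |0-2|+|1-0| = 3
Tile 2: at (0,2), goal (0,1), distance |0-0|+|2-1| = 1
Tile 4: at (1,0), goal (1,0), distance |1-1|+|0-0| = 0
Tile 8: at (1,1), goal (2,1), distance |1-2|+|1-1| = 1
Tile 3: at (2,0), goal (0,2), distance |2-0|+|0-2| = 4
Tile 5: at (2,1), goal (1,1), distance |2-1|+|1-1| = 1
Tile 1: at (2,2), goal (0,0), distance |2-0|+|2-0| = 4
Sum: 3 + 3 + 1 + 0 + 1 + 4 + 1 + 4 = 17

Answer: 17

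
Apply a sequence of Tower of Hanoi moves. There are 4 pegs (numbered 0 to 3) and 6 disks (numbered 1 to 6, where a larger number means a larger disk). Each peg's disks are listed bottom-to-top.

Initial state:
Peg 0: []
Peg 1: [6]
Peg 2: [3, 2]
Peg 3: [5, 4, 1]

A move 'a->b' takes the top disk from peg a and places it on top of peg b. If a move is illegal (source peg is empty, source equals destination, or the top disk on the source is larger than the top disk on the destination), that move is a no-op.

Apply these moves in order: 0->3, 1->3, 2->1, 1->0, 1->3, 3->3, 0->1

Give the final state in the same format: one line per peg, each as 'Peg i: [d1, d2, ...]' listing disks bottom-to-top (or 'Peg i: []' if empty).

Answer: Peg 0: []
Peg 1: [6, 2]
Peg 2: [3]
Peg 3: [5, 4, 1]

Derivation:
After move 1 (0->3):
Peg 0: []
Peg 1: [6]
Peg 2: [3, 2]
Peg 3: [5, 4, 1]

After move 2 (1->3):
Peg 0: []
Peg 1: [6]
Peg 2: [3, 2]
Peg 3: [5, 4, 1]

After move 3 (2->1):
Peg 0: []
Peg 1: [6, 2]
Peg 2: [3]
Peg 3: [5, 4, 1]

After move 4 (1->0):
Peg 0: [2]
Peg 1: [6]
Peg 2: [3]
Peg 3: [5, 4, 1]

After move 5 (1->3):
Peg 0: [2]
Peg 1: [6]
Peg 2: [3]
Peg 3: [5, 4, 1]

After move 6 (3->3):
Peg 0: [2]
Peg 1: [6]
Peg 2: [3]
Peg 3: [5, 4, 1]

After move 7 (0->1):
Peg 0: []
Peg 1: [6, 2]
Peg 2: [3]
Peg 3: [5, 4, 1]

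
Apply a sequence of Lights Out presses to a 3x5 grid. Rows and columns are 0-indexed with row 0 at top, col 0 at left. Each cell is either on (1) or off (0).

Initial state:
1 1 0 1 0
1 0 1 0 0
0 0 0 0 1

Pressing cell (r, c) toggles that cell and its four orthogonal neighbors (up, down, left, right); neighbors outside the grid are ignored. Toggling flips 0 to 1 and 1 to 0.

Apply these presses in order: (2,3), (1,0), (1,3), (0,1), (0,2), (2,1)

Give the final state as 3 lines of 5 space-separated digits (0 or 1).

Answer: 1 1 0 1 0
0 1 1 0 1
0 1 0 0 0

Derivation:
After press 1 at (2,3):
1 1 0 1 0
1 0 1 1 0
0 0 1 1 0

After press 2 at (1,0):
0 1 0 1 0
0 1 1 1 0
1 0 1 1 0

After press 3 at (1,3):
0 1 0 0 0
0 1 0 0 1
1 0 1 0 0

After press 4 at (0,1):
1 0 1 0 0
0 0 0 0 1
1 0 1 0 0

After press 5 at (0,2):
1 1 0 1 0
0 0 1 0 1
1 0 1 0 0

After press 6 at (2,1):
1 1 0 1 0
0 1 1 0 1
0 1 0 0 0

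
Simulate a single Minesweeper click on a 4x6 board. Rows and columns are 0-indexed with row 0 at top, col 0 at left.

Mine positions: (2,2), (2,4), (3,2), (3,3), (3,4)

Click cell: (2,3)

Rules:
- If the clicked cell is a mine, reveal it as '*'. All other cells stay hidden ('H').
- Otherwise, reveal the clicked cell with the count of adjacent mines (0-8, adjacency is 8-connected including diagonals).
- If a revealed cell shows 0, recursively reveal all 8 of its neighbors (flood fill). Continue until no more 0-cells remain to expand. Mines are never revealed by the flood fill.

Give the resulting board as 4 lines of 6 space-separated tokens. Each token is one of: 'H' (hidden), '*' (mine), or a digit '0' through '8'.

H H H H H H
H H H H H H
H H H 5 H H
H H H H H H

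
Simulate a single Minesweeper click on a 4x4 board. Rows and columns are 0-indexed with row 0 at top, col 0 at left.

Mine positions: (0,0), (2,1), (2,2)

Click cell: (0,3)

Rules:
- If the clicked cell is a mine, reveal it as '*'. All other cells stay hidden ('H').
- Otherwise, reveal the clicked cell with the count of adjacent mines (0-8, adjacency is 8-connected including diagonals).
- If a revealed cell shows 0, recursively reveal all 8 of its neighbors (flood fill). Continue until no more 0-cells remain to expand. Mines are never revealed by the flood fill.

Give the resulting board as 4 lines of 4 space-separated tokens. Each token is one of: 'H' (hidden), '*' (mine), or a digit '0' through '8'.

H 1 0 0
H 3 2 1
H H H H
H H H H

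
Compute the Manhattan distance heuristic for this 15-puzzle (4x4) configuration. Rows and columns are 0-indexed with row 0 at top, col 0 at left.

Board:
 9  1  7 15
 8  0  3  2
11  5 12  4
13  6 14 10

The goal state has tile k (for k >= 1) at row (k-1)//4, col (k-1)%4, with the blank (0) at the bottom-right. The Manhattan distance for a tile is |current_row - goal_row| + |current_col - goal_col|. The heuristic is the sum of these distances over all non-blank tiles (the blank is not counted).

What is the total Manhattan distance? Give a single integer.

Tile 9: at (0,0), goal (2,0), distance |0-2|+|0-0| = 2
Tile 1: at (0,1), goal (0,0), distance |0-0|+|1-0| = 1
Tile 7: at (0,2), goal (1,2), distance |0-1|+|2-2| = 1
Tile 15: at (0,3), goal (3,2), distance |0-3|+|3-2| = 4
Tile 8: at (1,0), goal (1,3), distance |1-1|+|0-3| = 3
Tile 3: at (1,2), goal (0,2), distance |1-0|+|2-2| = 1
Tile 2: at (1,3), goal (0,1), distance |1-0|+|3-1| = 3
Tile 11: at (2,0), goal (2,2), distance |2-2|+|0-2| = 2
Tile 5: at (2,1), goal (1,0), distance |2-1|+|1-0| = 2
Tile 12: at (2,2), goal (2,3), distance |2-2|+|2-3| = 1
Tile 4: at (2,3), goal (0,3), distance |2-0|+|3-3| = 2
Tile 13: at (3,0), goal (3,0), distance |3-3|+|0-0| = 0
Tile 6: at (3,1), goal (1,1), distance |3-1|+|1-1| = 2
Tile 14: at (3,2), goal (3,1), distance |3-3|+|2-1| = 1
Tile 10: at (3,3), goal (2,1), distance |3-2|+|3-1| = 3
Sum: 2 + 1 + 1 + 4 + 3 + 1 + 3 + 2 + 2 + 1 + 2 + 0 + 2 + 1 + 3 = 28

Answer: 28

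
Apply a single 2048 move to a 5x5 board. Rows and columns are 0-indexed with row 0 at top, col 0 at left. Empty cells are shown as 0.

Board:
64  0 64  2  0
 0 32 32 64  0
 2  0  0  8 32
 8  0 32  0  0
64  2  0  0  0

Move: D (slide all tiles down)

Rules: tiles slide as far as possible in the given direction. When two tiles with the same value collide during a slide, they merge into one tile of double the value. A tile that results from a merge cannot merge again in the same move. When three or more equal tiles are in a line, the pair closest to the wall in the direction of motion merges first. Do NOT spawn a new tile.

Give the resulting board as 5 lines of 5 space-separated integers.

Answer:  0  0  0  0  0
64  0  0  0  0
 2  0  0  2  0
 8 32 64 64  0
64  2 64  8 32

Derivation:
Slide down:
col 0: [64, 0, 2, 8, 64] -> [0, 64, 2, 8, 64]
col 1: [0, 32, 0, 0, 2] -> [0, 0, 0, 32, 2]
col 2: [64, 32, 0, 32, 0] -> [0, 0, 0, 64, 64]
col 3: [2, 64, 8, 0, 0] -> [0, 0, 2, 64, 8]
col 4: [0, 0, 32, 0, 0] -> [0, 0, 0, 0, 32]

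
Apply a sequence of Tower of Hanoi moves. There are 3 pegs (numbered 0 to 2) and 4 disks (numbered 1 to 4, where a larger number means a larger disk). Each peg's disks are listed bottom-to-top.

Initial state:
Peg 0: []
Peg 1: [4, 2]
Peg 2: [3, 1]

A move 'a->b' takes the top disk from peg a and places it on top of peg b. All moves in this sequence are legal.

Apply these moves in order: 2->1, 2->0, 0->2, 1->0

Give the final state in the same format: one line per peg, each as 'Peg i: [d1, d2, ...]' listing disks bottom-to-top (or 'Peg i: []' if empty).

Answer: Peg 0: [1]
Peg 1: [4, 2]
Peg 2: [3]

Derivation:
After move 1 (2->1):
Peg 0: []
Peg 1: [4, 2, 1]
Peg 2: [3]

After move 2 (2->0):
Peg 0: [3]
Peg 1: [4, 2, 1]
Peg 2: []

After move 3 (0->2):
Peg 0: []
Peg 1: [4, 2, 1]
Peg 2: [3]

After move 4 (1->0):
Peg 0: [1]
Peg 1: [4, 2]
Peg 2: [3]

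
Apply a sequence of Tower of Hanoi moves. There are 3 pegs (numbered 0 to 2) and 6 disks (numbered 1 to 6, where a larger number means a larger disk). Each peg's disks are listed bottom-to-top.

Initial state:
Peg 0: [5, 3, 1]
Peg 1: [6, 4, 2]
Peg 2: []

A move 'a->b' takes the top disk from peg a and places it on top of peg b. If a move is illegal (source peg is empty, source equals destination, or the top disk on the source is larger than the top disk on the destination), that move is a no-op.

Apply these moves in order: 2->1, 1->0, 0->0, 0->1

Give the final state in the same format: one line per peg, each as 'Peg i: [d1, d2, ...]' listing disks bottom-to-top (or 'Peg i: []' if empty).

After move 1 (2->1):
Peg 0: [5, 3, 1]
Peg 1: [6, 4, 2]
Peg 2: []

After move 2 (1->0):
Peg 0: [5, 3, 1]
Peg 1: [6, 4, 2]
Peg 2: []

After move 3 (0->0):
Peg 0: [5, 3, 1]
Peg 1: [6, 4, 2]
Peg 2: []

After move 4 (0->1):
Peg 0: [5, 3]
Peg 1: [6, 4, 2, 1]
Peg 2: []

Answer: Peg 0: [5, 3]
Peg 1: [6, 4, 2, 1]
Peg 2: []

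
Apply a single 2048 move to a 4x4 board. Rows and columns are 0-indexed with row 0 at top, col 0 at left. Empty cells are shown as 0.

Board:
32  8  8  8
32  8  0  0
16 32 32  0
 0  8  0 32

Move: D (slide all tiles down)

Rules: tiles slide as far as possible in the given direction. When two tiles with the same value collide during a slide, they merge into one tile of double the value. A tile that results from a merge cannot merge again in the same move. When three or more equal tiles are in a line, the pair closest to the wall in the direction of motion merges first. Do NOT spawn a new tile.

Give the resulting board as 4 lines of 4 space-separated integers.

Answer:  0  0  0  0
 0 16  0  0
64 32  8  8
16  8 32 32

Derivation:
Slide down:
col 0: [32, 32, 16, 0] -> [0, 0, 64, 16]
col 1: [8, 8, 32, 8] -> [0, 16, 32, 8]
col 2: [8, 0, 32, 0] -> [0, 0, 8, 32]
col 3: [8, 0, 0, 32] -> [0, 0, 8, 32]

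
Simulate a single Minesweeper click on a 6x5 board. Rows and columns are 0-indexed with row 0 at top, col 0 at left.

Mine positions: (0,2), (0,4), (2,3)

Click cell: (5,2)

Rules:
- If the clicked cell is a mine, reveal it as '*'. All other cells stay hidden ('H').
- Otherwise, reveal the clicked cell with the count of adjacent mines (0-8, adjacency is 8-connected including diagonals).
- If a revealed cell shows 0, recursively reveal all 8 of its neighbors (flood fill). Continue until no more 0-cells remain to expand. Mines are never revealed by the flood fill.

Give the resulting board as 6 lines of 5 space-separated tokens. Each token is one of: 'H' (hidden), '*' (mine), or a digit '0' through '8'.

0 1 H H H
0 1 2 H H
0 0 1 H H
0 0 1 1 1
0 0 0 0 0
0 0 0 0 0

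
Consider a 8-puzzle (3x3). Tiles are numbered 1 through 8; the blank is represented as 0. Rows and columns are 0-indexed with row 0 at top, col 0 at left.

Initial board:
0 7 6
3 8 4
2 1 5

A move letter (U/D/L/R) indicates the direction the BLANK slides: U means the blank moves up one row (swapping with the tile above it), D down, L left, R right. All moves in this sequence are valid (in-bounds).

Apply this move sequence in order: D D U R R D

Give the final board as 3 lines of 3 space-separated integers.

Answer: 3 7 6
8 4 5
2 1 0

Derivation:
After move 1 (D):
3 7 6
0 8 4
2 1 5

After move 2 (D):
3 7 6
2 8 4
0 1 5

After move 3 (U):
3 7 6
0 8 4
2 1 5

After move 4 (R):
3 7 6
8 0 4
2 1 5

After move 5 (R):
3 7 6
8 4 0
2 1 5

After move 6 (D):
3 7 6
8 4 5
2 1 0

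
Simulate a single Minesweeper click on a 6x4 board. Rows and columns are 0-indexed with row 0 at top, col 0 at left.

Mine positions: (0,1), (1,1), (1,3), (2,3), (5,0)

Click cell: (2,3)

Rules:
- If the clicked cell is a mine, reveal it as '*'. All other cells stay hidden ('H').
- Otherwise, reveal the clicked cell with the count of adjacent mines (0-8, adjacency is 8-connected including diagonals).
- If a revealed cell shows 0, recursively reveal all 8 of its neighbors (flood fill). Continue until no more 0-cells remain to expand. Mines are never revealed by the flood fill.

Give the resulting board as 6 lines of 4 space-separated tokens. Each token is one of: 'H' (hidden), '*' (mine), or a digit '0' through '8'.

H H H H
H H H H
H H H *
H H H H
H H H H
H H H H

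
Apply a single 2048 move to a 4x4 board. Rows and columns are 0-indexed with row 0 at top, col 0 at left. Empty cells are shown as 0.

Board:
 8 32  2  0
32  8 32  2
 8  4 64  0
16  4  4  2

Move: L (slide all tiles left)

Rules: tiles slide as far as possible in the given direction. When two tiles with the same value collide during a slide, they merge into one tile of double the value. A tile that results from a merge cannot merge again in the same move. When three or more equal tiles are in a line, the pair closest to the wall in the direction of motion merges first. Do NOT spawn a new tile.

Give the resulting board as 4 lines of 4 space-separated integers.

Answer:  8 32  2  0
32  8 32  2
 8  4 64  0
16  8  2  0

Derivation:
Slide left:
row 0: [8, 32, 2, 0] -> [8, 32, 2, 0]
row 1: [32, 8, 32, 2] -> [32, 8, 32, 2]
row 2: [8, 4, 64, 0] -> [8, 4, 64, 0]
row 3: [16, 4, 4, 2] -> [16, 8, 2, 0]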